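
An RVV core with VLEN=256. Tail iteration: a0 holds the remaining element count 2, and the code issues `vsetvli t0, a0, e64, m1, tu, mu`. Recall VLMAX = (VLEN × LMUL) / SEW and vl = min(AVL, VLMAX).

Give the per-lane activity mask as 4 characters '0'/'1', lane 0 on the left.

predicate = 1100

VLMAX = VLEN×LMUL/SEW = 256×1/64 = 4
vl ← min(2, 4) = 2
bits (lane 0 leftmost): 1100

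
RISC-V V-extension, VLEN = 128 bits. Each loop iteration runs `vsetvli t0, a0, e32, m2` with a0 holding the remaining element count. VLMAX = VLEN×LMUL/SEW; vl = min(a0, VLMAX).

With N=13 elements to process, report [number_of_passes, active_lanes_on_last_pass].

[iterations, last_vl] = [2, 5]

VLMAX = VLEN×LMUL/SEW = 128×2/32 = 8
iterations = ceil(13/8) = 2; final-pass vl = 5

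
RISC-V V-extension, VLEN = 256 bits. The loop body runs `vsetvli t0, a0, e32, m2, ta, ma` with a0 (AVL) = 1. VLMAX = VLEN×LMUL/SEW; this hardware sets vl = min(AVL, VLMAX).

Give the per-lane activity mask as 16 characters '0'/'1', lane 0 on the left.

predicate = 1000000000000000

VLMAX = (256 × 2) / 32 = 16 lanes
vl = min(AVL, VLMAX) = min(1, 16) = 1
bits (lane 0 leftmost): 1000000000000000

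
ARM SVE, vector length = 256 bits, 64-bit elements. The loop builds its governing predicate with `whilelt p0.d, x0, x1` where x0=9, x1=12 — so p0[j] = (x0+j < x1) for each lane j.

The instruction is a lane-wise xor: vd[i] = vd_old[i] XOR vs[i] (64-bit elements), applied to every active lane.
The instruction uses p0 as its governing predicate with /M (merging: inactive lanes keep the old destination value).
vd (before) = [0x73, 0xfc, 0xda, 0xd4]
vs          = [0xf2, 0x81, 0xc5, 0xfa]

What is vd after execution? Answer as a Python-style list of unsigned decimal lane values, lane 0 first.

vd = [129, 125, 31, 212]

256-bit reg / 64-bit elem → 4 lanes
whilelt: lane j active iff 9+j < 12 → j < 3 → 3 active
  i=0: xor(0x73,0xf2) → 129
  i=1: xor(0xfc,0x81) → 125
  i=2: xor(0xda,0xc5) → 31
  i=3: tail/keep → 212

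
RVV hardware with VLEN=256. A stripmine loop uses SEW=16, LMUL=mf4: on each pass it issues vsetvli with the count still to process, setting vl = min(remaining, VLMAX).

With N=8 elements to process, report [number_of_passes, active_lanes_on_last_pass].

VLMAX = (256 × 1/4) / 16 = 4 lanes
N=8: ⌈8/4⌉ = 2 iters; last vl = 8 − 1×4 = 4

[iterations, last_vl] = [2, 4]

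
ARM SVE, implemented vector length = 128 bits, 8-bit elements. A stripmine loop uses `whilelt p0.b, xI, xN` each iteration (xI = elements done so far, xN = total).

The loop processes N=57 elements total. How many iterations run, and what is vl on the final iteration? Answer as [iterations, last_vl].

128-bit reg / 8-bit elem → 16 lanes
N=57: ⌈57/16⌉ = 4 iters; last vl = 57 − 3×16 = 9

[iterations, last_vl] = [4, 9]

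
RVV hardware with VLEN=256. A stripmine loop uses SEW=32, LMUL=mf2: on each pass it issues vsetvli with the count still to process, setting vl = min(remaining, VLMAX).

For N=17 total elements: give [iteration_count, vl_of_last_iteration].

VLMAX = VLEN×LMUL/SEW = 256×1/2/32 = 4
17 elements at 4/iter → 5 passes, remainder 1 on the last

[iterations, last_vl] = [5, 1]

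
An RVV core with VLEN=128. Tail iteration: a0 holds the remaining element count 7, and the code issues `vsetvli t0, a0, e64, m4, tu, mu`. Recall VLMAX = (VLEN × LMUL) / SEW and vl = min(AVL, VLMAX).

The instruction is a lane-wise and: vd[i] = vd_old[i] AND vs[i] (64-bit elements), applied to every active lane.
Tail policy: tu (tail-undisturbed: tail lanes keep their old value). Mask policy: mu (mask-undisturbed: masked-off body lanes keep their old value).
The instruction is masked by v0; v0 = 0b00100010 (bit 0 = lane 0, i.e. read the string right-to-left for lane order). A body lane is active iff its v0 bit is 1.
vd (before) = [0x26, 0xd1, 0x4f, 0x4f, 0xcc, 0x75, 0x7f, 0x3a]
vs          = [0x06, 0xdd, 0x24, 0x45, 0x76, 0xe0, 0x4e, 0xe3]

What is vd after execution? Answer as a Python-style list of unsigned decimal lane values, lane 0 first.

vd = [38, 209, 79, 79, 204, 96, 127, 58]

VLMAX = VLEN×LMUL/SEW = 128×4/64 = 8
AVL=7 ≤ VLMAX=8, so vl = 7
lane  0: mask-off/keep ⇒ 0x26
lane  1: and(0xd1,0xdd) ⇒ 0xd1
lane  2: mask-off/keep ⇒ 0x4f
lane  3: mask-off/keep ⇒ 0x4f
lane  4: mask-off/keep ⇒ 0xcc
lane  5: and(0x75,0xe0) ⇒ 0x60
lane  6: mask-off/keep ⇒ 0x7f
lane  7: tail/keep ⇒ 0x3a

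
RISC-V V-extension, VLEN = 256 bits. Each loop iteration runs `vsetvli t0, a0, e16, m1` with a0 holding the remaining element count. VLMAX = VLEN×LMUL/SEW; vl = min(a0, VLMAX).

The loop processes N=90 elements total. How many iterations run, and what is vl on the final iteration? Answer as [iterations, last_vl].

[iterations, last_vl] = [6, 10]

lanes per group: 256·1/16 = 16
N=90: ⌈90/16⌉ = 6 iters; last vl = 90 − 5×16 = 10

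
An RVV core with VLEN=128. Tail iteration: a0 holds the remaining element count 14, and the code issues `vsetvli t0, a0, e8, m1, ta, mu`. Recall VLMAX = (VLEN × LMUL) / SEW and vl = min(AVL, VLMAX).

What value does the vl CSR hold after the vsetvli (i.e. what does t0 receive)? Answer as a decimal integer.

lanes per group: 128·1/8 = 16
vl ← min(14, 16) = 14

vl = 14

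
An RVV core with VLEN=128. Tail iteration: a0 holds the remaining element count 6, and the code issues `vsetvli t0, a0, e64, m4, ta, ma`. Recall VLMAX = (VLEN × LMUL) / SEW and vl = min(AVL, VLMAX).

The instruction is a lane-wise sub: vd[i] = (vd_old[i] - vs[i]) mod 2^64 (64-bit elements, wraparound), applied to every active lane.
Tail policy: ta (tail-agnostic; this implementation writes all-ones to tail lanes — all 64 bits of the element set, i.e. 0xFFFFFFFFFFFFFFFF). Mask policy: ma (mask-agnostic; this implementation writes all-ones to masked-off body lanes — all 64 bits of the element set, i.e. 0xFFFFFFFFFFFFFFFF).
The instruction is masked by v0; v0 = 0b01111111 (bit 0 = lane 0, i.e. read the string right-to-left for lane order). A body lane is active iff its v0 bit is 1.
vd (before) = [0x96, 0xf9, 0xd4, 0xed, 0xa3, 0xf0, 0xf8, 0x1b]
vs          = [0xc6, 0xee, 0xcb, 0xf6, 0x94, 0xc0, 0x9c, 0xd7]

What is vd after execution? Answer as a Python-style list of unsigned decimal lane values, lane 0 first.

VLMAX = VLEN×LMUL/SEW = 128×4/64 = 8
vl ← min(6, 8) = 6
  i=0: sub(0x96,0xc6) → 18446744073709551568
  i=1: sub(0xf9,0xee) → 11
  i=2: sub(0xd4,0xcb) → 9
  i=3: sub(0xed,0xf6) → 18446744073709551607
  i=4: sub(0xa3,0x94) → 15
  i=5: sub(0xf0,0xc0) → 48
  i=6: tail/ones → 18446744073709551615
  i=7: tail/ones → 18446744073709551615

vd = [18446744073709551568, 11, 9, 18446744073709551607, 15, 48, 18446744073709551615, 18446744073709551615]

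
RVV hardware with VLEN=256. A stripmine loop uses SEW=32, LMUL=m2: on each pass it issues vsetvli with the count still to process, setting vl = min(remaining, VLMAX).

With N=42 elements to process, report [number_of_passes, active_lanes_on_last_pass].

VLMAX = (256 × 2) / 32 = 16 lanes
42 elements at 16/iter → 3 passes, remainder 10 on the last

[iterations, last_vl] = [3, 10]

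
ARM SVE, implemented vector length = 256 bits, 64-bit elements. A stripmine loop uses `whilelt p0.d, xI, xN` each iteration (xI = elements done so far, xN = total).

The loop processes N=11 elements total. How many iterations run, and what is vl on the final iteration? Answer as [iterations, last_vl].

[iterations, last_vl] = [3, 3]

register lanes = 256/64 = 4
11 elements at 4/iter → 3 passes, remainder 3 on the last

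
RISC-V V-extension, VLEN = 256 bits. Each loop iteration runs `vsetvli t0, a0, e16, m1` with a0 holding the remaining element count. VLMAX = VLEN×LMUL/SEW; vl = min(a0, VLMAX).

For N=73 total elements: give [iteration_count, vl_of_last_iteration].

lanes per group: 256·1/16 = 16
N=73: ⌈73/16⌉ = 5 iters; last vl = 73 − 4×16 = 9

[iterations, last_vl] = [5, 9]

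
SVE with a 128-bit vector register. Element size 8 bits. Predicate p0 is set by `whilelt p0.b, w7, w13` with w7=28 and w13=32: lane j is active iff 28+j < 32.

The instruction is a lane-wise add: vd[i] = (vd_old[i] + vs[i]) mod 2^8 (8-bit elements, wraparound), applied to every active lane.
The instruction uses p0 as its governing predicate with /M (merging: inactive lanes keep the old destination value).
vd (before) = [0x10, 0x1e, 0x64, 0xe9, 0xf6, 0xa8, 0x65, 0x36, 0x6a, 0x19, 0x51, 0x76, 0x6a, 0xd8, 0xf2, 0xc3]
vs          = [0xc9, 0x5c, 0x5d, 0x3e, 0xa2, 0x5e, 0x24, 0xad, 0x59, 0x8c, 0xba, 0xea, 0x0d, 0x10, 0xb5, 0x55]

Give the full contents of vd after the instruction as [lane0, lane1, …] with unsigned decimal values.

128-bit reg / 8-bit elem → 16 lanes
active while 28+j < 32, i.e. j ∈ [0,4) capped at 16 ⇒ 4
vd[0] add(0x10,0xc9) -> 0xd9
vd[1] add(0x1e,0x5c) -> 0x7a
vd[2] add(0x64,0x5d) -> 0xc1
vd[3] add(0xe9,0x3e) -> 0x27
vd[4] tail/keep -> 0xf6
vd[5] tail/keep -> 0xa8
vd[6] tail/keep -> 0x65
vd[7] tail/keep -> 0x36
vd[8] tail/keep -> 0x6a
vd[9] tail/keep -> 0x19
vd[10] tail/keep -> 0x51
vd[11] tail/keep -> 0x76
vd[12] tail/keep -> 0x6a
vd[13] tail/keep -> 0xd8
vd[14] tail/keep -> 0xf2
vd[15] tail/keep -> 0xc3

vd = [217, 122, 193, 39, 246, 168, 101, 54, 106, 25, 81, 118, 106, 216, 242, 195]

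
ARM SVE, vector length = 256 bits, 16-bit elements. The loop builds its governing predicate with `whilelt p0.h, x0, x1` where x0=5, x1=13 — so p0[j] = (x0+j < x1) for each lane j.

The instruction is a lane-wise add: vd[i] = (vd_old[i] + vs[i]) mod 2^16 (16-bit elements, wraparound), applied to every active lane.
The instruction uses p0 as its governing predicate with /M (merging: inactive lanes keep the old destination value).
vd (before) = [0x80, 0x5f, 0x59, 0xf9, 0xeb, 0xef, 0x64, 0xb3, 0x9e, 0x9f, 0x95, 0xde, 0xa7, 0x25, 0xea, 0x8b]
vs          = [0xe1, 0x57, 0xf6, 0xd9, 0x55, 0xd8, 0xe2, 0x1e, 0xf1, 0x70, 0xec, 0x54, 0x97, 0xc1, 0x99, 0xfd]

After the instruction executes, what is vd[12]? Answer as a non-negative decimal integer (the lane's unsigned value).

vd[12] = 167

register lanes = 256/16 = 16
p0[j] = (5+j < 13); true for j=0..7 → 8 lanes set
lane  0: add(0x80,0xe1) ⇒ 0x161
lane  1: add(0x5f,0x57) ⇒ 0xb6
lane  2: add(0x59,0xf6) ⇒ 0x14f
lane  3: add(0xf9,0xd9) ⇒ 0x1d2
lane  4: add(0xeb,0x55) ⇒ 0x140
lane  5: add(0xef,0xd8) ⇒ 0x1c7
lane  6: add(0x64,0xe2) ⇒ 0x146
lane  7: add(0xb3,0x1e) ⇒ 0xd1
lane  8: tail/keep ⇒ 0x9e
lane  9: tail/keep ⇒ 0x9f
lane 10: tail/keep ⇒ 0x95
lane 11: tail/keep ⇒ 0xde
lane 12: tail/keep ⇒ 0xa7
lane 13: tail/keep ⇒ 0x25
lane 14: tail/keep ⇒ 0xea
lane 15: tail/keep ⇒ 0x8b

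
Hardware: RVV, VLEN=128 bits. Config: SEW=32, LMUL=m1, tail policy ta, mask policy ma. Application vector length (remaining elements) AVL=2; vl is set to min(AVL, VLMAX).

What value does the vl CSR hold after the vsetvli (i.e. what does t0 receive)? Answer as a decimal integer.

lanes per group: 128·1/32 = 4
vl ← min(2, 4) = 2

vl = 2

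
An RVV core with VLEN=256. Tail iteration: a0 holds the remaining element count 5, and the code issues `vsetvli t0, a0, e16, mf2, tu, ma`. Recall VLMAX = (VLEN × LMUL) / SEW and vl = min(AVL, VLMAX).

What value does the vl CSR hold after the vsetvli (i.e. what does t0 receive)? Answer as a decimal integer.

vl = 5

VLMAX = VLEN×LMUL/SEW = 256×1/2/16 = 8
vl = min(AVL, VLMAX) = min(5, 8) = 5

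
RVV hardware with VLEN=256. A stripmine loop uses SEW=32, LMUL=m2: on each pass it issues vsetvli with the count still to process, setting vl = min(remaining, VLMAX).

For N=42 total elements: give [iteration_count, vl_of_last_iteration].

lanes per group: 256·2/32 = 16
iterations = ceil(42/16) = 3; final-pass vl = 10

[iterations, last_vl] = [3, 10]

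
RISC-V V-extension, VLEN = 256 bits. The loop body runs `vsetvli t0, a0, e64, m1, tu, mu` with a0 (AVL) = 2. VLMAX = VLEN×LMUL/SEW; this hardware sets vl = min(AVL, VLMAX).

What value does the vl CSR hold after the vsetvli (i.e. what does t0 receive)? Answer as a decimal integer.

vl = 2

VLMAX = (256 × 1) / 64 = 4 lanes
vl = min(AVL, VLMAX) = min(2, 4) = 2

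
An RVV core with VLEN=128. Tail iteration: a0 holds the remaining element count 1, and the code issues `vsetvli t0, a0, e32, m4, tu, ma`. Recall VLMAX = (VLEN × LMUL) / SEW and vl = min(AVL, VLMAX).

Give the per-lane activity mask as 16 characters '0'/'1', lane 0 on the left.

lanes per group: 128·4/32 = 16
vl = min(AVL, VLMAX) = min(1, 16) = 1
bits (lane 0 leftmost): 1000000000000000

predicate = 1000000000000000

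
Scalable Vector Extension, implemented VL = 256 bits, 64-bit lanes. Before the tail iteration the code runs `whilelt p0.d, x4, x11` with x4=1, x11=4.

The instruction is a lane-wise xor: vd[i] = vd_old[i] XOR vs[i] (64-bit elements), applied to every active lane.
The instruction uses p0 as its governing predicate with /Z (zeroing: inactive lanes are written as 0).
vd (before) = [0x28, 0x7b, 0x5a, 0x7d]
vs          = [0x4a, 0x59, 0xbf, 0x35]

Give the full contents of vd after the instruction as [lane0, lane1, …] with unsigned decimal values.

register lanes = 256/64 = 4
p0[j] = (1+j < 4); true for j=0..2 → 3 lanes set
vd[0] xor(0x28,0x4a) -> 0x62
vd[1] xor(0x7b,0x59) -> 0x22
vd[2] xor(0x5a,0xbf) -> 0xe5
vd[3] tail/zero -> 0x00

vd = [98, 34, 229, 0]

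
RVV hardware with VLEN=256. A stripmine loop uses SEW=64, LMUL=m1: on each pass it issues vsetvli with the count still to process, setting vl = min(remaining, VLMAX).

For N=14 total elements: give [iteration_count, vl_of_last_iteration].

[iterations, last_vl] = [4, 2]

VLMAX = (256 × 1) / 64 = 4 lanes
N=14: ⌈14/4⌉ = 4 iters; last vl = 14 − 3×4 = 2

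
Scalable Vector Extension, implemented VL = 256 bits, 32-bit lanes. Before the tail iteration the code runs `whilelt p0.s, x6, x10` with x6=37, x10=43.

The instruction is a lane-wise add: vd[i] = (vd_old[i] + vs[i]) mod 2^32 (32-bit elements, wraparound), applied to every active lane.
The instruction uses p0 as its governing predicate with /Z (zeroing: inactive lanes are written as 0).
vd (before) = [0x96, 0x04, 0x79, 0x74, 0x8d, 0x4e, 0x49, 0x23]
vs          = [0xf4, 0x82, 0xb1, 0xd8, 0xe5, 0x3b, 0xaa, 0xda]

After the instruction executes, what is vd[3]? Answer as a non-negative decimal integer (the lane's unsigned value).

vd[3] = 332

register lanes = 256/32 = 8
whilelt: lane j active iff 37+j < 43 → j < 6 → 6 active
  i=0: add(0x96,0xf4) → 394
  i=1: add(0x04,0x82) → 134
  i=2: add(0x79,0xb1) → 298
  i=3: add(0x74,0xd8) → 332
  i=4: add(0x8d,0xe5) → 370
  i=5: add(0x4e,0x3b) → 137
  i=6: tail/zero → 0
  i=7: tail/zero → 0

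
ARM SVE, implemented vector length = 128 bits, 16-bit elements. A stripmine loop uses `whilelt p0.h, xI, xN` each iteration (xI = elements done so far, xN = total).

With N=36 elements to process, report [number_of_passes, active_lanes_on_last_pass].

[iterations, last_vl] = [5, 4]

lane count: 128 div 16 = 8
N=36: ⌈36/8⌉ = 5 iters; last vl = 36 − 4×8 = 4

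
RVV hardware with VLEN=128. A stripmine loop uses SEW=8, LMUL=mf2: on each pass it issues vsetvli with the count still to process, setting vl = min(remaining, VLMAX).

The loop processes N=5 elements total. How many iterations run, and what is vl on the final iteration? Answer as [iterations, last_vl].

VLMAX = (128 × 1/2) / 8 = 8 lanes
N=5: ⌈5/8⌉ = 1 iters; last vl = 5 − 0×8 = 5

[iterations, last_vl] = [1, 5]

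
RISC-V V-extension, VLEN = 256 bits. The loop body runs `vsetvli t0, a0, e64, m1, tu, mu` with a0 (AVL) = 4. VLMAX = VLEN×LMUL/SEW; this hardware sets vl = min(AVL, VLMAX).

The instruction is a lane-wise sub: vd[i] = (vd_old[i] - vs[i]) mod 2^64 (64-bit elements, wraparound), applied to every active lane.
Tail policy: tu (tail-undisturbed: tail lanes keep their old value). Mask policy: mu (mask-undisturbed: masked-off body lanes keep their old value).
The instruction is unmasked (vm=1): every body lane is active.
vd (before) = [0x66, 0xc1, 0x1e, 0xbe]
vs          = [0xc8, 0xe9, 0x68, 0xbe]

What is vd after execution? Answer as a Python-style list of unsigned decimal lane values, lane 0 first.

vd = [18446744073709551518, 18446744073709551576, 18446744073709551542, 0]

VLMAX = (256 × 1) / 64 = 4 lanes
vl ← min(4, 4) = 4
  i=0: sub(0x66,0xc8) → 18446744073709551518
  i=1: sub(0xc1,0xe9) → 18446744073709551576
  i=2: sub(0x1e,0x68) → 18446744073709551542
  i=3: sub(0xbe,0xbe) → 0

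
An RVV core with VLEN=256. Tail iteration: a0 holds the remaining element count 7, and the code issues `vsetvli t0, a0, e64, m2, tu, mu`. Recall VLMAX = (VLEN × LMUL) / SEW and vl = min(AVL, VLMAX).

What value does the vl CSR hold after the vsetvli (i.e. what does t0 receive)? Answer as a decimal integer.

vl = 7

VLMAX = (256 × 2) / 64 = 8 lanes
vl ← min(7, 8) = 7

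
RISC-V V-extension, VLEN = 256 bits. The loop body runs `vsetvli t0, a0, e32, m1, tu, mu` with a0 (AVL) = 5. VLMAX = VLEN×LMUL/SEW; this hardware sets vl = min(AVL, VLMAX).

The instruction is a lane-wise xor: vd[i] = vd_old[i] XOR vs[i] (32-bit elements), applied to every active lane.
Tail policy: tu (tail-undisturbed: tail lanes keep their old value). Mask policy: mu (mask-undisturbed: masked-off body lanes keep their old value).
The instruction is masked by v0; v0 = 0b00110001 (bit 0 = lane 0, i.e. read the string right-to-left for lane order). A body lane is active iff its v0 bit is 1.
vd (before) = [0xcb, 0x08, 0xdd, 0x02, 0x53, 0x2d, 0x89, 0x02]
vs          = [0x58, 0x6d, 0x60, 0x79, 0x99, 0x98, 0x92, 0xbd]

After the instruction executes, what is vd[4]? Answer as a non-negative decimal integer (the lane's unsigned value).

VLMAX = (256 × 1) / 32 = 8 lanes
vl ← min(5, 8) = 5
  i=0: xor(0xcb,0x58) → 147
  i=1: mask-off/keep → 8
  i=2: mask-off/keep → 221
  i=3: mask-off/keep → 2
  i=4: xor(0x53,0x99) → 202
  i=5: tail/keep → 45
  i=6: tail/keep → 137
  i=7: tail/keep → 2

vd[4] = 202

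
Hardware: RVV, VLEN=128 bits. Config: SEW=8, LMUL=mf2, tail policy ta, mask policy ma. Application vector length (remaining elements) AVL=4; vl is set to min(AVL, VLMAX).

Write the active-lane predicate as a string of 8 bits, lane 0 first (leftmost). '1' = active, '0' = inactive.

predicate = 11110000

VLMAX = (128 × 1/2) / 8 = 8 lanes
vl ← min(4, 8) = 4
bits (lane 0 leftmost): 11110000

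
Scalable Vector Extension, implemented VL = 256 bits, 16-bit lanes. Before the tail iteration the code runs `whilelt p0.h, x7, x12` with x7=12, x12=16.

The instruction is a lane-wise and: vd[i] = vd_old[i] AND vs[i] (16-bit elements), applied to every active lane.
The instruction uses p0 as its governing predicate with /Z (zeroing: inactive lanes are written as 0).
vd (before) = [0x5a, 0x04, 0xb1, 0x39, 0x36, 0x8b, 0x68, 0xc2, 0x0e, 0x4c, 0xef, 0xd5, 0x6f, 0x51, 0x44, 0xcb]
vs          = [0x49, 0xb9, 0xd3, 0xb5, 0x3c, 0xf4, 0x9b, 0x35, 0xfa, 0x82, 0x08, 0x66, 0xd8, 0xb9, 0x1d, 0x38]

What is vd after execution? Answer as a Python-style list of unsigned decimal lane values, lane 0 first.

vd = [72, 0, 145, 49, 0, 0, 0, 0, 0, 0, 0, 0, 0, 0, 0, 0]

register lanes = 256/16 = 16
active while 12+j < 16, i.e. j ∈ [0,4) capped at 16 ⇒ 4
  i=0: and(0x5a,0x49) → 72
  i=1: and(0x04,0xb9) → 0
  i=2: and(0xb1,0xd3) → 145
  i=3: and(0x39,0xb5) → 49
  i=4: tail/zero → 0
  i=5: tail/zero → 0
  i=6: tail/zero → 0
  i=7: tail/zero → 0
  i=8: tail/zero → 0
  i=9: tail/zero → 0
  i=10: tail/zero → 0
  i=11: tail/zero → 0
  i=12: tail/zero → 0
  i=13: tail/zero → 0
  i=14: tail/zero → 0
  i=15: tail/zero → 0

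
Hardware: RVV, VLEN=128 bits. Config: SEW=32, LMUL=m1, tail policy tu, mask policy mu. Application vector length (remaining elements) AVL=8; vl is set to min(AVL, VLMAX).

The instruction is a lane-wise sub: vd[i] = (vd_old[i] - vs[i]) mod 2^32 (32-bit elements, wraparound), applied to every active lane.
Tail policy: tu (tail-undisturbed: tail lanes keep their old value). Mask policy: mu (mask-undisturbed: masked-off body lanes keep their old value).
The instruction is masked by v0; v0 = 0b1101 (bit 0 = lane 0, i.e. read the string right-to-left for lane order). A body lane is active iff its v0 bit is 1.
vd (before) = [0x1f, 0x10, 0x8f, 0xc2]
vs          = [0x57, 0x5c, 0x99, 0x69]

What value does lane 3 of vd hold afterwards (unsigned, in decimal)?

VLMAX = (128 × 1) / 32 = 4 lanes
AVL=8 > VLMAX=4, so vl = 4
lane  0: sub(0x1f,0x57) ⇒ 0xffffffc8
lane  1: mask-off/keep ⇒ 0x10
lane  2: sub(0x8f,0x99) ⇒ 0xfffffff6
lane  3: sub(0xc2,0x69) ⇒ 0x59

vd[3] = 89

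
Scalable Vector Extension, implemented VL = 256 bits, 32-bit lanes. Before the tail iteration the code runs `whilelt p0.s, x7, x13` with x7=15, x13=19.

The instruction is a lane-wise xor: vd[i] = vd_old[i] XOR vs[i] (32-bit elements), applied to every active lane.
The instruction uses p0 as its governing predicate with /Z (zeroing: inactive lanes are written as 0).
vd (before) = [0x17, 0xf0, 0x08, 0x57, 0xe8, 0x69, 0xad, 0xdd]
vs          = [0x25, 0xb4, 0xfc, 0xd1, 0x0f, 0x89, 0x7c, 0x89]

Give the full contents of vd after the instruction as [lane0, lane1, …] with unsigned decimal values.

lane count: 256 div 32 = 8
whilelt: lane j active iff 15+j < 19 → j < 4 → 4 active
[0] xor(0x17,0x25) = 0x32
[1] xor(0xf0,0xb4) = 0x44
[2] xor(0x08,0xfc) = 0xf4
[3] xor(0x57,0xd1) = 0x86
[4] tail/zero = 0x00
[5] tail/zero = 0x00
[6] tail/zero = 0x00
[7] tail/zero = 0x00

vd = [50, 68, 244, 134, 0, 0, 0, 0]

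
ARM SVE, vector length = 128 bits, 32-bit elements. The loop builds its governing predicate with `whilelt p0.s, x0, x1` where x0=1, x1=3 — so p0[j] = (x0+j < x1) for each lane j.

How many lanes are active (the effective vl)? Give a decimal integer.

vl = 2

lane count: 128 div 32 = 4
p0[j] = (1+j < 3); true for j=0..1 → 2 lanes set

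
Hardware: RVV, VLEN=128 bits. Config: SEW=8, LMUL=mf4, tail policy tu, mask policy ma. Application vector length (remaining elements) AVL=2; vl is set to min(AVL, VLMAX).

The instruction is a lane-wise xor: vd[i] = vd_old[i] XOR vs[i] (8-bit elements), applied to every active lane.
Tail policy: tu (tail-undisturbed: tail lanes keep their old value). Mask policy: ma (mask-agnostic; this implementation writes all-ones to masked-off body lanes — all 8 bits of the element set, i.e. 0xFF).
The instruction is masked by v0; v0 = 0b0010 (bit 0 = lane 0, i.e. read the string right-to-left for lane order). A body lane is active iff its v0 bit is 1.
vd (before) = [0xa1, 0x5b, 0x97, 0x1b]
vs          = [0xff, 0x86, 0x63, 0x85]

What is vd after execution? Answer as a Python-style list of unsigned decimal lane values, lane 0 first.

VLMAX = VLEN×LMUL/SEW = 128×1/4/8 = 4
vl = min(AVL, VLMAX) = min(2, 4) = 2
lane  0: mask-off/ones ⇒ 0xff
lane  1: xor(0x5b,0x86) ⇒ 0xdd
lane  2: tail/keep ⇒ 0x97
lane  3: tail/keep ⇒ 0x1b

vd = [255, 221, 151, 27]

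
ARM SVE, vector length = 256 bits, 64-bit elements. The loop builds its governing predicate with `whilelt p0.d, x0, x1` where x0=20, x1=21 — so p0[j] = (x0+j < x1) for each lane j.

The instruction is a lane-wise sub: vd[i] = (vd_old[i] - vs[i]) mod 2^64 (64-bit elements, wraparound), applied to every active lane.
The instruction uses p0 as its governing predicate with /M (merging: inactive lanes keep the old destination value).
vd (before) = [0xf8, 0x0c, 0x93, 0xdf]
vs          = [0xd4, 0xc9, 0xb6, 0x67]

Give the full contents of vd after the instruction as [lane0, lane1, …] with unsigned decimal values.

lane count: 256 div 64 = 4
active while 20+j < 21, i.e. j ∈ [0,1) capped at 4 ⇒ 1
[0] sub(0xf8,0xd4) = 0x24
[1] tail/keep = 0x0c
[2] tail/keep = 0x93
[3] tail/keep = 0xdf

vd = [36, 12, 147, 223]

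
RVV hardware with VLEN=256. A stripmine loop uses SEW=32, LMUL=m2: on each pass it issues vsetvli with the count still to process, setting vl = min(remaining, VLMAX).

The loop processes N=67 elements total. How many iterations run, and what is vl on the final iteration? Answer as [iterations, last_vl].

VLMAX = (256 × 2) / 32 = 16 lanes
67 elements at 16/iter → 5 passes, remainder 3 on the last

[iterations, last_vl] = [5, 3]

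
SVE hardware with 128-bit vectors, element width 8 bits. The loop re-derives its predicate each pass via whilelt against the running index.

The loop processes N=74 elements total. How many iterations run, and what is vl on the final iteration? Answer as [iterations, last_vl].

lane count: 128 div 8 = 16
iterations = ceil(74/16) = 5; final-pass vl = 10

[iterations, last_vl] = [5, 10]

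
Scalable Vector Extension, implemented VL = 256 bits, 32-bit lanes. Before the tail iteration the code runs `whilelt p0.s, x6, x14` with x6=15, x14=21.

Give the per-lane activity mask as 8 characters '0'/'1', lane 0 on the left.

256-bit reg / 32-bit elem → 8 lanes
p0[j] = (15+j < 21); true for j=0..5 → 6 lanes set
bits (lane 0 leftmost): 11111100

predicate = 11111100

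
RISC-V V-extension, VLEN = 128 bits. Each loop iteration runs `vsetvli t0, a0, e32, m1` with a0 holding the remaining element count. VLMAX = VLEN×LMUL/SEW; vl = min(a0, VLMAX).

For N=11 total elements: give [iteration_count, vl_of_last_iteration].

VLMAX = VLEN×LMUL/SEW = 128×1/32 = 4
N=11: ⌈11/4⌉ = 3 iters; last vl = 11 − 2×4 = 3

[iterations, last_vl] = [3, 3]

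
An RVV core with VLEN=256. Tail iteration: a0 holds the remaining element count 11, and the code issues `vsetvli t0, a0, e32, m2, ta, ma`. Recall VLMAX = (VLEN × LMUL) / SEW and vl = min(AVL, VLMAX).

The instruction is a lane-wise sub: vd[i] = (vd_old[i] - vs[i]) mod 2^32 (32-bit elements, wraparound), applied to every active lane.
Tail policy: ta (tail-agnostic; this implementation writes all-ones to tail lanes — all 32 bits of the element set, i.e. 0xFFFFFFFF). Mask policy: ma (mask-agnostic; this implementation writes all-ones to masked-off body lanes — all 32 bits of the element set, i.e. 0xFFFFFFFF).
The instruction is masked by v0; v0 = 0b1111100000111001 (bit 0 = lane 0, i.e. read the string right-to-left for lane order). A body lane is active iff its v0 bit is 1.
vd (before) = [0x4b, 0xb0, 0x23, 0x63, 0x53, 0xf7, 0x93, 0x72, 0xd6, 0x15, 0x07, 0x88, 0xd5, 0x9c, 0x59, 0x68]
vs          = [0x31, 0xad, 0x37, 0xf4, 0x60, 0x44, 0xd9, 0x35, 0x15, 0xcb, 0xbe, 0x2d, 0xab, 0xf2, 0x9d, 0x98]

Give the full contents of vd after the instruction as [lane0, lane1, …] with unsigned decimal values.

VLMAX = (256 × 2) / 32 = 16 lanes
vl = min(AVL, VLMAX) = min(11, 16) = 11
  i=0: sub(0x4b,0x31) → 26
  i=1: mask-off/ones → 4294967295
  i=2: mask-off/ones → 4294967295
  i=3: sub(0x63,0xf4) → 4294967151
  i=4: sub(0x53,0x60) → 4294967283
  i=5: sub(0xf7,0x44) → 179
  i=6: mask-off/ones → 4294967295
  i=7: mask-off/ones → 4294967295
  i=8: mask-off/ones → 4294967295
  i=9: mask-off/ones → 4294967295
  i=10: mask-off/ones → 4294967295
  i=11: tail/ones → 4294967295
  i=12: tail/ones → 4294967295
  i=13: tail/ones → 4294967295
  i=14: tail/ones → 4294967295
  i=15: tail/ones → 4294967295

vd = [26, 4294967295, 4294967295, 4294967151, 4294967283, 179, 4294967295, 4294967295, 4294967295, 4294967295, 4294967295, 4294967295, 4294967295, 4294967295, 4294967295, 4294967295]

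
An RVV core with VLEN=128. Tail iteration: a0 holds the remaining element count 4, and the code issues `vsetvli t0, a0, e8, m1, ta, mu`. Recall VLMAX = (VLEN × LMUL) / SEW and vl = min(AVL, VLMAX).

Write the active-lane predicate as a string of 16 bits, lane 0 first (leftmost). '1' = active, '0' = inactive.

predicate = 1111000000000000

lanes per group: 128·1/8 = 16
vl = min(AVL, VLMAX) = min(4, 16) = 4
bits (lane 0 leftmost): 1111000000000000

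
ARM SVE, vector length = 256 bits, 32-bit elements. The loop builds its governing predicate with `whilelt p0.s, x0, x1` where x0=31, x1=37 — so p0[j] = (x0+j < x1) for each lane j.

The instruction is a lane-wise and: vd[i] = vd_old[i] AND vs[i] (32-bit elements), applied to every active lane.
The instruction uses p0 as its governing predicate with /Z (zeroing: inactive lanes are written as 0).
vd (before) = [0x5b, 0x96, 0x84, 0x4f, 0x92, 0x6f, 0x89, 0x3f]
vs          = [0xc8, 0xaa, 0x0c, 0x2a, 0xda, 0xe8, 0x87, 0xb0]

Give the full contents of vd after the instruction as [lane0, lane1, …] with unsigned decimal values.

vd = [72, 130, 4, 10, 146, 104, 0, 0]

register lanes = 256/32 = 8
active while 31+j < 37, i.e. j ∈ [0,6) capped at 8 ⇒ 6
lane  0: and(0x5b,0xc8) ⇒ 0x48
lane  1: and(0x96,0xaa) ⇒ 0x82
lane  2: and(0x84,0x0c) ⇒ 0x04
lane  3: and(0x4f,0x2a) ⇒ 0x0a
lane  4: and(0x92,0xda) ⇒ 0x92
lane  5: and(0x6f,0xe8) ⇒ 0x68
lane  6: tail/zero ⇒ 0x00
lane  7: tail/zero ⇒ 0x00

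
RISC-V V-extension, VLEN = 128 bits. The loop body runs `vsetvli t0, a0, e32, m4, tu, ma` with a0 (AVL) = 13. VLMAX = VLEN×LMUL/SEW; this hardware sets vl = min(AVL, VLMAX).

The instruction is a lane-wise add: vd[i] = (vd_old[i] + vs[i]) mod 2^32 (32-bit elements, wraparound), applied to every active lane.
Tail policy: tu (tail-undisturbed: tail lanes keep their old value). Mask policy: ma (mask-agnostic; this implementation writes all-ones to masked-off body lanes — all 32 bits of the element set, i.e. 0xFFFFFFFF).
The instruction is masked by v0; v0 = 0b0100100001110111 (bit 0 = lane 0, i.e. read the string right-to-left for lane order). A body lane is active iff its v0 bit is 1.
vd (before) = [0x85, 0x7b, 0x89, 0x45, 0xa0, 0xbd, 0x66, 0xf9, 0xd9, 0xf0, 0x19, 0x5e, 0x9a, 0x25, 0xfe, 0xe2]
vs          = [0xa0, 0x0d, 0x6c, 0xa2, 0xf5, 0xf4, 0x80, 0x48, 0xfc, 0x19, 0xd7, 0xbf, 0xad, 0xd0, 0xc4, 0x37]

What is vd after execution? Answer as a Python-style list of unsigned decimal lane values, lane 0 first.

VLMAX = VLEN×LMUL/SEW = 128×4/32 = 16
vl ← min(13, 16) = 13
vd[0] add(0x85,0xa0) -> 0x125
vd[1] add(0x7b,0x0d) -> 0x88
vd[2] add(0x89,0x6c) -> 0xf5
vd[3] mask-off/ones -> 0xffffffff
vd[4] add(0xa0,0xf5) -> 0x195
vd[5] add(0xbd,0xf4) -> 0x1b1
vd[6] add(0x66,0x80) -> 0xe6
vd[7] mask-off/ones -> 0xffffffff
vd[8] mask-off/ones -> 0xffffffff
vd[9] mask-off/ones -> 0xffffffff
vd[10] mask-off/ones -> 0xffffffff
vd[11] add(0x5e,0xbf) -> 0x11d
vd[12] mask-off/ones -> 0xffffffff
vd[13] tail/keep -> 0x25
vd[14] tail/keep -> 0xfe
vd[15] tail/keep -> 0xe2

vd = [293, 136, 245, 4294967295, 405, 433, 230, 4294967295, 4294967295, 4294967295, 4294967295, 285, 4294967295, 37, 254, 226]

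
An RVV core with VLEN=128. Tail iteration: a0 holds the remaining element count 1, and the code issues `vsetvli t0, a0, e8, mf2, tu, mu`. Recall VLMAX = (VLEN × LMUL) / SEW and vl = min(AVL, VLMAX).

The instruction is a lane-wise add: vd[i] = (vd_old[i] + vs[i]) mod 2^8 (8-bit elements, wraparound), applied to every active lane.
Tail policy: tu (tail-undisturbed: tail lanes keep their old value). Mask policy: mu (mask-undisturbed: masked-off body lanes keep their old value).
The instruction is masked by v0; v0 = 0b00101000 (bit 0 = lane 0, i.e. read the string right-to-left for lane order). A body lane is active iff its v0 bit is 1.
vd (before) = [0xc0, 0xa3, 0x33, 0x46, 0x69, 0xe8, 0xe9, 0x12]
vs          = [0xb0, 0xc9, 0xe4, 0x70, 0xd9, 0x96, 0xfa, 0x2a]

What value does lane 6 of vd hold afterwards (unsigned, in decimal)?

lanes per group: 128·1/2/8 = 8
vl ← min(1, 8) = 1
lane  0: mask-off/keep ⇒ 0xc0
lane  1: tail/keep ⇒ 0xa3
lane  2: tail/keep ⇒ 0x33
lane  3: tail/keep ⇒ 0x46
lane  4: tail/keep ⇒ 0x69
lane  5: tail/keep ⇒ 0xe8
lane  6: tail/keep ⇒ 0xe9
lane  7: tail/keep ⇒ 0x12

vd[6] = 233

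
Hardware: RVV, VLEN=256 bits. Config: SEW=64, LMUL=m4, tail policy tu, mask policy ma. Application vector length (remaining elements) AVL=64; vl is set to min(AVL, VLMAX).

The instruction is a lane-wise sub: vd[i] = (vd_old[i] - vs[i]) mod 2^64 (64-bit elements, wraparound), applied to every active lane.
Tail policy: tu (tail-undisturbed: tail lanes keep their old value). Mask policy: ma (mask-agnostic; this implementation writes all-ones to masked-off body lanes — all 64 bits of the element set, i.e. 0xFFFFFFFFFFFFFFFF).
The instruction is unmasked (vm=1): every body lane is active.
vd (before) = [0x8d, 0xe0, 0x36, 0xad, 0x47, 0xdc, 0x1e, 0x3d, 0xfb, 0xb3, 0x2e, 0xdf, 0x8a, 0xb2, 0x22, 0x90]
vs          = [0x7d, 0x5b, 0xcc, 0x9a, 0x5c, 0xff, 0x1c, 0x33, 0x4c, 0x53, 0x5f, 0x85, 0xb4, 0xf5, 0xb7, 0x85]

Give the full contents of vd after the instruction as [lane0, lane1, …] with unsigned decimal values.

VLMAX = (256 × 4) / 64 = 16 lanes
vl = min(AVL, VLMAX) = min(64, 16) = 16
lane  0: sub(0x8d,0x7d) ⇒ 0x10
lane  1: sub(0xe0,0x5b) ⇒ 0x85
lane  2: sub(0x36,0xcc) ⇒ 0xffffffffffffff6a
lane  3: sub(0xad,0x9a) ⇒ 0x13
lane  4: sub(0x47,0x5c) ⇒ 0xffffffffffffffeb
lane  5: sub(0xdc,0xff) ⇒ 0xffffffffffffffdd
lane  6: sub(0x1e,0x1c) ⇒ 0x02
lane  7: sub(0x3d,0x33) ⇒ 0x0a
lane  8: sub(0xfb,0x4c) ⇒ 0xaf
lane  9: sub(0xb3,0x53) ⇒ 0x60
lane 10: sub(0x2e,0x5f) ⇒ 0xffffffffffffffcf
lane 11: sub(0xdf,0x85) ⇒ 0x5a
lane 12: sub(0x8a,0xb4) ⇒ 0xffffffffffffffd6
lane 13: sub(0xb2,0xf5) ⇒ 0xffffffffffffffbd
lane 14: sub(0x22,0xb7) ⇒ 0xffffffffffffff6b
lane 15: sub(0x90,0x85) ⇒ 0x0b

vd = [16, 133, 18446744073709551466, 19, 18446744073709551595, 18446744073709551581, 2, 10, 175, 96, 18446744073709551567, 90, 18446744073709551574, 18446744073709551549, 18446744073709551467, 11]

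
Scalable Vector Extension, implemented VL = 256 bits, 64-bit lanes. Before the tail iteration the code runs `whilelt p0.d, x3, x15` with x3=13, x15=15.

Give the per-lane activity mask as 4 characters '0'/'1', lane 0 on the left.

predicate = 1100

256-bit reg / 64-bit elem → 4 lanes
p0[j] = (13+j < 15); true for j=0..1 → 2 lanes set
bits (lane 0 leftmost): 1100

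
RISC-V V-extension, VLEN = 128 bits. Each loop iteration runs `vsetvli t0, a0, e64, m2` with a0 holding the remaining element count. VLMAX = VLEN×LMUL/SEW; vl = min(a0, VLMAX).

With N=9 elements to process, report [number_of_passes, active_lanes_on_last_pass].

lanes per group: 128·2/64 = 4
9 elements at 4/iter → 3 passes, remainder 1 on the last

[iterations, last_vl] = [3, 1]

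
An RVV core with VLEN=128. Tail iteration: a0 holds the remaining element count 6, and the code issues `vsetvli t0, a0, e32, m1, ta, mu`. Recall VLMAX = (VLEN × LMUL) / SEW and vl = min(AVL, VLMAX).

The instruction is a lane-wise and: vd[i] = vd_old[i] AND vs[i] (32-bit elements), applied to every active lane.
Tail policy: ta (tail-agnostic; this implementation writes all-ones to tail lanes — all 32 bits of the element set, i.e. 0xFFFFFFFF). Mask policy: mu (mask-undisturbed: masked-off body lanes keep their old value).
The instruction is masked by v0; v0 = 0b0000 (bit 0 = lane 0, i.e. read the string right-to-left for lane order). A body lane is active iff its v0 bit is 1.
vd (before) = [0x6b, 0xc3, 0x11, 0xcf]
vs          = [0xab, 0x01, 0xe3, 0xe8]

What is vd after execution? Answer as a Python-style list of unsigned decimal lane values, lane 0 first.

vd = [107, 195, 17, 207]

VLMAX = VLEN×LMUL/SEW = 128×1/32 = 4
AVL=6 > VLMAX=4, so vl = 4
vd[0] mask-off/keep -> 0x6b
vd[1] mask-off/keep -> 0xc3
vd[2] mask-off/keep -> 0x11
vd[3] mask-off/keep -> 0xcf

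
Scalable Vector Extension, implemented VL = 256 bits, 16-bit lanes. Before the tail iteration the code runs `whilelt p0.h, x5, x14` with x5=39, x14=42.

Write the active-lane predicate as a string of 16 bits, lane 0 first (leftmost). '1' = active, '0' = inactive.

predicate = 1110000000000000

lane count: 256 div 16 = 16
active while 39+j < 42, i.e. j ∈ [0,3) capped at 16 ⇒ 3
bits (lane 0 leftmost): 1110000000000000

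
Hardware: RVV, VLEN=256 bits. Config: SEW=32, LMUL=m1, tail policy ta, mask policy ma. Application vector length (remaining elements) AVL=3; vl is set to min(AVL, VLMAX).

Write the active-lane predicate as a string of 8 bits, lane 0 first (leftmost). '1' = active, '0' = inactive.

lanes per group: 256·1/32 = 8
vl ← min(3, 8) = 3
bits (lane 0 leftmost): 11100000

predicate = 11100000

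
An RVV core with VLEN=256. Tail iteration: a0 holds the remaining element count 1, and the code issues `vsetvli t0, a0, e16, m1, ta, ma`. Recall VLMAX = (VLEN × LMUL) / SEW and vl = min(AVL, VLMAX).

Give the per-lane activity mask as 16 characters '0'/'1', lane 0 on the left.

lanes per group: 256·1/16 = 16
AVL=1 ≤ VLMAX=16, so vl = 1
bits (lane 0 leftmost): 1000000000000000

predicate = 1000000000000000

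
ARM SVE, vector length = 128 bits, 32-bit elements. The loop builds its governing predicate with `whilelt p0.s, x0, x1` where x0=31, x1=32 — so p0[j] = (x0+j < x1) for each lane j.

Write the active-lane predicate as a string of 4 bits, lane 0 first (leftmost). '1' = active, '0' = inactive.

predicate = 1000

128-bit reg / 32-bit elem → 4 lanes
p0[j] = (31+j < 32); true for j=0..0 → 1 lanes set
bits (lane 0 leftmost): 1000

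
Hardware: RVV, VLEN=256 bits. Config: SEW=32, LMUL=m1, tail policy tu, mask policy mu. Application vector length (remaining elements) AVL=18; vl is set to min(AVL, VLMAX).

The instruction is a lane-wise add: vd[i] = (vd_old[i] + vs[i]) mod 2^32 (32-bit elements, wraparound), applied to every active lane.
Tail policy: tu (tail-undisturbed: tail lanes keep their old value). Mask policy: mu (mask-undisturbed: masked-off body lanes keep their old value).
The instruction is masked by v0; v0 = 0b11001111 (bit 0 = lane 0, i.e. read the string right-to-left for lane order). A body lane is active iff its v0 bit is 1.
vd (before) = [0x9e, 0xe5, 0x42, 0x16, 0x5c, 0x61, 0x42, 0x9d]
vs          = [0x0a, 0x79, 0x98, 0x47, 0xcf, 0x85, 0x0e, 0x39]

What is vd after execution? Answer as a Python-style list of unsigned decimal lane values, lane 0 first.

lanes per group: 256·1/32 = 8
vl ← min(18, 8) = 8
[0] add(0x9e,0x0a) = 0xa8
[1] add(0xe5,0x79) = 0x15e
[2] add(0x42,0x98) = 0xda
[3] add(0x16,0x47) = 0x5d
[4] mask-off/keep = 0x5c
[5] mask-off/keep = 0x61
[6] add(0x42,0x0e) = 0x50
[7] add(0x9d,0x39) = 0xd6

vd = [168, 350, 218, 93, 92, 97, 80, 214]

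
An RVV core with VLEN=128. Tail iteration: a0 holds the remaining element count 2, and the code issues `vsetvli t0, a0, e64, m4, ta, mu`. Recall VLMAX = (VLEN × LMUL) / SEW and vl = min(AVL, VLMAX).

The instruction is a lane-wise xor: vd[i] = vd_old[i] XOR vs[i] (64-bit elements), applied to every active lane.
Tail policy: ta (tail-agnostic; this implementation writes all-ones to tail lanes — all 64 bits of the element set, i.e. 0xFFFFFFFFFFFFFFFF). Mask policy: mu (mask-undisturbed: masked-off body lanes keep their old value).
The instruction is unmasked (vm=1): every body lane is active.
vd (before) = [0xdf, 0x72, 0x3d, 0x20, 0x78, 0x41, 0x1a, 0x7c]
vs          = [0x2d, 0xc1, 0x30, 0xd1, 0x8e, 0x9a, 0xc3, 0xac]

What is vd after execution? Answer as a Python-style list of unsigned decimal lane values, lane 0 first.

VLMAX = VLEN×LMUL/SEW = 128×4/64 = 8
vl = min(AVL, VLMAX) = min(2, 8) = 2
vd[0] xor(0xdf,0x2d) -> 0xf2
vd[1] xor(0x72,0xc1) -> 0xb3
vd[2] tail/ones -> 0xffffffffffffffff
vd[3] tail/ones -> 0xffffffffffffffff
vd[4] tail/ones -> 0xffffffffffffffff
vd[5] tail/ones -> 0xffffffffffffffff
vd[6] tail/ones -> 0xffffffffffffffff
vd[7] tail/ones -> 0xffffffffffffffff

vd = [242, 179, 18446744073709551615, 18446744073709551615, 18446744073709551615, 18446744073709551615, 18446744073709551615, 18446744073709551615]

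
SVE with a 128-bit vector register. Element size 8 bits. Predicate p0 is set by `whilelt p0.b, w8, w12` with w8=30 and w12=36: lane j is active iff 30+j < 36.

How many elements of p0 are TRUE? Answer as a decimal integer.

vl = 6

lane count: 128 div 8 = 16
active while 30+j < 36, i.e. j ∈ [0,6) capped at 16 ⇒ 6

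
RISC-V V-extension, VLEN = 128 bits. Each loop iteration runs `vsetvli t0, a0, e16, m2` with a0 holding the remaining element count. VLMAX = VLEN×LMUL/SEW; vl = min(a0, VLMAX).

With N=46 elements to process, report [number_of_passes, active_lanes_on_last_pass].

VLMAX = (128 × 2) / 16 = 16 lanes
iterations = ceil(46/16) = 3; final-pass vl = 14

[iterations, last_vl] = [3, 14]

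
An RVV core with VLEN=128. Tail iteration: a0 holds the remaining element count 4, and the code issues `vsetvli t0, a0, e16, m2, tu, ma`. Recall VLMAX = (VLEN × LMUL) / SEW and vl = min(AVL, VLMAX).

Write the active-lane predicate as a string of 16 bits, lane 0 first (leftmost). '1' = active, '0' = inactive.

VLMAX = VLEN×LMUL/SEW = 128×2/16 = 16
vl ← min(4, 16) = 4
bits (lane 0 leftmost): 1111000000000000

predicate = 1111000000000000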